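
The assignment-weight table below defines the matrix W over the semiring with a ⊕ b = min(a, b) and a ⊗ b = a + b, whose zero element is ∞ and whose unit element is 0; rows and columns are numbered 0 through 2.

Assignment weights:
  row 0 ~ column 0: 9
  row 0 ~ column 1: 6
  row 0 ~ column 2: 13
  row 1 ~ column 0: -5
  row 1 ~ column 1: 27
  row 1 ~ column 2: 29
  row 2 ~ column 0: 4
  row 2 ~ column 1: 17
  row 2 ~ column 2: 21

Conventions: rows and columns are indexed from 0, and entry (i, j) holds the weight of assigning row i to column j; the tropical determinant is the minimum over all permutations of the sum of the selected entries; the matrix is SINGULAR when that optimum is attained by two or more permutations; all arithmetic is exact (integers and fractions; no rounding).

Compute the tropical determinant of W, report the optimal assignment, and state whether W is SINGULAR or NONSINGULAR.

σ = (0, 1, 2): 9 + 27 + 21 = 57
σ = (0, 2, 1): 9 + 29 + 17 = 55
σ = (1, 0, 2): 6 + (-5) + 21 = 22
σ = (1, 2, 0): 6 + 29 + 4 = 39
σ = (2, 0, 1): 13 + (-5) + 17 = 25
σ = (2, 1, 0): 13 + 27 + 4 = 44
Optimal value attained by: σ = (1, 0, 2).
Answer: det⊕(W) = 22; verdict: NONSINGULAR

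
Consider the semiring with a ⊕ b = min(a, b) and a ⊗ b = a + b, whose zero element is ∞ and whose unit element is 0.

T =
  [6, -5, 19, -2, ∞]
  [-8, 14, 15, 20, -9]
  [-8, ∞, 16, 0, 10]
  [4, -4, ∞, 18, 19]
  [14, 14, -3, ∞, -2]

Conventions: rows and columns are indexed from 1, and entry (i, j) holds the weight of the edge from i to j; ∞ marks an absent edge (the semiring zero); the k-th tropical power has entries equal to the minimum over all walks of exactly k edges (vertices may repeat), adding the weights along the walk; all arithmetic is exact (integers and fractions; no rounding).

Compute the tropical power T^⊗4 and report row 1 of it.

T^⊗2:
  [-13, -6, 10, 4, -14]
  [-2, -13, -12, -10, -11]
  [-2, -13, 7, -10, 8]
  [-12, -1, 11, 2, -13]
  [-11, 9, -5, -3, -4]
T^⊗3:
  [-14, -18, -17, -15, -16]
  [-21, -14, -14, -12, -22]
  [-21, -14, 2, -4, -22]
  [-9, -17, -16, -14, -15]
  [-13, -16, -7, -13, -6]
T^⊗4:
  [-26, -19, -19, -17, -27]
  [-22, -26, -25, -23, -24]
  [-22, -26, -25, -23, -24]
  [-25, -18, -18, -16, -26]
  [-24, -18, -9, -15, -25]
Answer: row 1 of T^⊗4 = [-26, -19, -19, -17, -27]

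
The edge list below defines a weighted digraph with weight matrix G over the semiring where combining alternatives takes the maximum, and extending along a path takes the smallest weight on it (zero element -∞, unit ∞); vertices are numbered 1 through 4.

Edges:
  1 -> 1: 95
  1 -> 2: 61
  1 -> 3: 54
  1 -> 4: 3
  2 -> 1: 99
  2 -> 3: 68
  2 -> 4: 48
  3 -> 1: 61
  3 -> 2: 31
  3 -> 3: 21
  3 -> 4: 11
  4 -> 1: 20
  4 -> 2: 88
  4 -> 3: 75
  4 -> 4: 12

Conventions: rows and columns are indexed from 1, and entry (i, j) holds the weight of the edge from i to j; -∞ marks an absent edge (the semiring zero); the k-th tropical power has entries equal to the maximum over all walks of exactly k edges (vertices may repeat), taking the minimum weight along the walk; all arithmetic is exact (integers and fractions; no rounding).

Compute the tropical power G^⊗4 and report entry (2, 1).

G^⊗2:
  [95, 61, 61, 48]
  [95, 61, 54, 12]
  [61, 61, 54, 31]
  [88, 31, 68, 48]
G^⊗3:
  [95, 61, 61, 48]
  [95, 61, 61, 48]
  [61, 61, 61, 48]
  [88, 61, 54, 31]
G^⊗4:
  [95, 61, 61, 48]
  [95, 61, 61, 48]
  [61, 61, 61, 48]
  [88, 61, 61, 48]
Key observation: the optimum is the walk 2->1->1->1->1, with weight 99 min 95 min 95 min 95 = 95.
Optimal value attained by: walk 2->1->1->1->1.
Answer: (G^⊗4)[2][1] = 95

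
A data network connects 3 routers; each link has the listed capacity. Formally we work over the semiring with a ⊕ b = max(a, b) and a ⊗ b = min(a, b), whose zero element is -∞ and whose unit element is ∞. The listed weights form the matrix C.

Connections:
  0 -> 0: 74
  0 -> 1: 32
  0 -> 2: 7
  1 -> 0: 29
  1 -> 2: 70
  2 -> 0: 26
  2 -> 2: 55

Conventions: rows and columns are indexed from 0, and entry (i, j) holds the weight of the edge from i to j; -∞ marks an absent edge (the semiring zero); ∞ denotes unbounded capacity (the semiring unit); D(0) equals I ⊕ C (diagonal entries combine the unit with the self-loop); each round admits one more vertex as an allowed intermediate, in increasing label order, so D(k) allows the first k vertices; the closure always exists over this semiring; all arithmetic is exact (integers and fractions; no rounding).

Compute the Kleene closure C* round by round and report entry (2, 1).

D(0):
  [∞, 32, 7]
  [29, ∞, 70]
  [26, -∞, ∞]
D(1):
  [∞, 32, 7]
  [29, ∞, 70]
  [26, 26, ∞]
D(2):
  [∞, 32, 32]
  [29, ∞, 70]
  [26, 26, ∞]
D(3):
  [∞, 32, 32]
  [29, ∞, 70]
  [26, 26, ∞]
Answer: C*[2][1] = 26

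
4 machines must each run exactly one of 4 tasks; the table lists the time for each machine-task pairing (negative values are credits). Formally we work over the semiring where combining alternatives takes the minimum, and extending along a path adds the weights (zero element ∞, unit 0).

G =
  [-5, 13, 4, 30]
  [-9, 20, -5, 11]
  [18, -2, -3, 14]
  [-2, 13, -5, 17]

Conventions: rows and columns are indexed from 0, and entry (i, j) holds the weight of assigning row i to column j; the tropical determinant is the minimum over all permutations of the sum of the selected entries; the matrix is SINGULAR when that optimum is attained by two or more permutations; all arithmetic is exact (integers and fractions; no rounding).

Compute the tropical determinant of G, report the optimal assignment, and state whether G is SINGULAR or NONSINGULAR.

σ = (0, 1, 2, 3): (-5) + 20 + (-3) + 17 = 29
σ = (0, 1, 3, 2): (-5) + 20 + 14 + (-5) = 24
σ = (0, 2, 1, 3): (-5) + (-5) + (-2) + 17 = 5
σ = (0, 2, 3, 1): (-5) + (-5) + 14 + 13 = 17
σ = (0, 3, 1, 2): (-5) + 11 + (-2) + (-5) = -1
σ = (0, 3, 2, 1): (-5) + 11 + (-3) + 13 = 16
σ = (1, 0, 2, 3): 13 + (-9) + (-3) + 17 = 18
σ = (1, 0, 3, 2): 13 + (-9) + 14 + (-5) = 13
σ = (1, 2, 0, 3): 13 + (-5) + 18 + 17 = 43
σ = (1, 2, 3, 0): 13 + (-5) + 14 + (-2) = 20
σ = (1, 3, 0, 2): 13 + 11 + 18 + (-5) = 37
σ = (1, 3, 2, 0): 13 + 11 + (-3) + (-2) = 19
σ = (2, 0, 1, 3): 4 + (-9) + (-2) + 17 = 10
σ = (2, 0, 3, 1): 4 + (-9) + 14 + 13 = 22
σ = (2, 1, 0, 3): 4 + 20 + 18 + 17 = 59
σ = (2, 1, 3, 0): 4 + 20 + 14 + (-2) = 36
σ = (2, 3, 0, 1): 4 + 11 + 18 + 13 = 46
σ = (2, 3, 1, 0): 4 + 11 + (-2) + (-2) = 11
σ = (3, 0, 1, 2): 30 + (-9) + (-2) + (-5) = 14
σ = (3, 0, 2, 1): 30 + (-9) + (-3) + 13 = 31
σ = (3, 1, 0, 2): 30 + 20 + 18 + (-5) = 63
σ = (3, 1, 2, 0): 30 + 20 + (-3) + (-2) = 45
σ = (3, 2, 0, 1): 30 + (-5) + 18 + 13 = 56
σ = (3, 2, 1, 0): 30 + (-5) + (-2) + (-2) = 21
Optimal value attained by: σ = (0, 3, 1, 2).
Answer: det⊕(G) = -1; verdict: NONSINGULAR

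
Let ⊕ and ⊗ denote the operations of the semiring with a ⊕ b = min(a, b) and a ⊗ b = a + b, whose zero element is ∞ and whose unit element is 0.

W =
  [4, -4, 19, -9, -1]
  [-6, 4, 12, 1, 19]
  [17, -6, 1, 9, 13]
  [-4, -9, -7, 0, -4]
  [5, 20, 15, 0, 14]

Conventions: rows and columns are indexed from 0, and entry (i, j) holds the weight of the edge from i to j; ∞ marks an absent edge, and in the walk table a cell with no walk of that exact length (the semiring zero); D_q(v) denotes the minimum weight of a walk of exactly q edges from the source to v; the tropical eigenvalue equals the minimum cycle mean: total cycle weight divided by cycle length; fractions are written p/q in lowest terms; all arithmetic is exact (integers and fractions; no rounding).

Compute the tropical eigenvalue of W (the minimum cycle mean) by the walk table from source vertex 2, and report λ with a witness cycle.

q=0: [∞, ∞, 0, ∞, ∞]
q=1: [17, -6, 1, 9, 13]
q=2: [-12, -5, 2, -5, 5]
q=3: [-11, -16, -12, -21, -13]
q=4: [-25, -30, -28, -21, -25]
q=5: [-36, -34, -28, -34, -26]
Optimal cycle mean attained by: cycle 0->3->1->0, total (-9) + (-9) + (-6), length 3.
Answer: λ = -8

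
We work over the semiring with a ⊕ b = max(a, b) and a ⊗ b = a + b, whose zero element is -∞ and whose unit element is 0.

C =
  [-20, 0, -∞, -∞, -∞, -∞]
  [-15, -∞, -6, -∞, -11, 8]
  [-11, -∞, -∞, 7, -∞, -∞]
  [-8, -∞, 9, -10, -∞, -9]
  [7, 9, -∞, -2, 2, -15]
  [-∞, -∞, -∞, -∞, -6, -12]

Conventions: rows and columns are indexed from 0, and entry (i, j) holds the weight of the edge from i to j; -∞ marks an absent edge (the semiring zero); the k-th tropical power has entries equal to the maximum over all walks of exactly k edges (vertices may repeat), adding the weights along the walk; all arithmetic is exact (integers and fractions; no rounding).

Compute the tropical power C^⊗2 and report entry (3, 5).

C^⊗2:
  [-15, -20, -6, -∞, -11, 8]
  [-4, -2, -∞, 1, 2, -4]
  [-1, -11, 16, -3, -∞, -2]
  [-2, -8, -1, 16, -15, -19]
  [9, 11, 7, 0, 4, 17]
  [1, 3, -∞, -8, -4, -21]
Key observation: the optimum is the walk 3->3->5, with weight (-10) + (-9) = -19.
Optimal value attained by: walk 3->3->5.
Answer: (C^⊗2)[3][5] = -19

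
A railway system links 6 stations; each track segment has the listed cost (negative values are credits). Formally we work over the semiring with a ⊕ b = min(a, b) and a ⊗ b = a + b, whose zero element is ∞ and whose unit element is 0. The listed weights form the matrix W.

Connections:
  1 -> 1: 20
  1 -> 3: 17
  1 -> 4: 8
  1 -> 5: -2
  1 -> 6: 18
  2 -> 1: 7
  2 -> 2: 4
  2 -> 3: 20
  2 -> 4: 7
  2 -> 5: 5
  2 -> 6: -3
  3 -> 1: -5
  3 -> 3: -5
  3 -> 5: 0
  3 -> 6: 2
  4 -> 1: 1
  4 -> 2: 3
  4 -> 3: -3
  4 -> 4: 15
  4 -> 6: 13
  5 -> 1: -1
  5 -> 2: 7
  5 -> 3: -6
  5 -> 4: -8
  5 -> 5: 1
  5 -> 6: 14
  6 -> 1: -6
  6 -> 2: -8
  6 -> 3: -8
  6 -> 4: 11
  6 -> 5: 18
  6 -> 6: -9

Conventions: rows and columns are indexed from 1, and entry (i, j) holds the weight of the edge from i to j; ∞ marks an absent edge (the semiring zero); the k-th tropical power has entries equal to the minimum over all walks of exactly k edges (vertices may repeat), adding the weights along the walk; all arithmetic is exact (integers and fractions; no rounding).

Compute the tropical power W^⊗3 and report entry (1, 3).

W^⊗2:
  [-3, 5, -8, -10, -1, 9]
  [-9, -11, -11, -3, 5, -12]
  [-10, -6, -10, -8, -7, -7]
  [-8, 5, -8, 9, -3, -1]
  [-11, -5, -11, -7, -6, -4]
  [-15, -17, -17, -1, -8, -18]
W^⊗3:
  [-13, -7, -13, -9, -8, -6]
  [-18, -20, -20, -4, -11, -21]
  [-15, -15, -15, -15, -12, -16]
  [-13, -9, -13, -11, -10, -10]
  [-16, -12, -16, -14, -13, -13]
  [-24, -26, -26, -16, -17, -27]
Key observation: the optimum is the walk 1->5->3->3, with weight (-2) + (-6) + (-5) = -13.
Optimal value attained by: walk 1->5->3->3.
Answer: (W^⊗3)[1][3] = -13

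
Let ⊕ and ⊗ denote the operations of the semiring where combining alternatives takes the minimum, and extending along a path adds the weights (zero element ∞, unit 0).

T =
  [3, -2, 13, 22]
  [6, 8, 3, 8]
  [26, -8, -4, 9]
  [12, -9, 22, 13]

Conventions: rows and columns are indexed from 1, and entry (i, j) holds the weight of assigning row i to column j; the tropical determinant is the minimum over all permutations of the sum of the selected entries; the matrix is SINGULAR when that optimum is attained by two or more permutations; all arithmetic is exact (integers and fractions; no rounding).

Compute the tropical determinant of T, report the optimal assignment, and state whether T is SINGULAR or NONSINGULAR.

σ = (1, 2, 3, 4): 3 + 8 + (-4) + 13 = 20
σ = (1, 2, 4, 3): 3 + 8 + 9 + 22 = 42
σ = (1, 3, 2, 4): 3 + 3 + (-8) + 13 = 11
σ = (1, 3, 4, 2): 3 + 3 + 9 + (-9) = 6
σ = (1, 4, 2, 3): 3 + 8 + (-8) + 22 = 25
σ = (1, 4, 3, 2): 3 + 8 + (-4) + (-9) = -2
σ = (2, 1, 3, 4): (-2) + 6 + (-4) + 13 = 13
σ = (2, 1, 4, 3): (-2) + 6 + 9 + 22 = 35
σ = (2, 3, 1, 4): (-2) + 3 + 26 + 13 = 40
σ = (2, 3, 4, 1): (-2) + 3 + 9 + 12 = 22
σ = (2, 4, 1, 3): (-2) + 8 + 26 + 22 = 54
σ = (2, 4, 3, 1): (-2) + 8 + (-4) + 12 = 14
σ = (3, 1, 2, 4): 13 + 6 + (-8) + 13 = 24
σ = (3, 1, 4, 2): 13 + 6 + 9 + (-9) = 19
σ = (3, 2, 1, 4): 13 + 8 + 26 + 13 = 60
σ = (3, 2, 4, 1): 13 + 8 + 9 + 12 = 42
σ = (3, 4, 1, 2): 13 + 8 + 26 + (-9) = 38
σ = (3, 4, 2, 1): 13 + 8 + (-8) + 12 = 25
σ = (4, 1, 2, 3): 22 + 6 + (-8) + 22 = 42
σ = (4, 1, 3, 2): 22 + 6 + (-4) + (-9) = 15
σ = (4, 2, 1, 3): 22 + 8 + 26 + 22 = 78
σ = (4, 2, 3, 1): 22 + 8 + (-4) + 12 = 38
σ = (4, 3, 1, 2): 22 + 3 + 26 + (-9) = 42
σ = (4, 3, 2, 1): 22 + 3 + (-8) + 12 = 29
Optimal value attained by: σ = (1, 4, 3, 2).
Answer: det⊕(T) = -2; verdict: NONSINGULAR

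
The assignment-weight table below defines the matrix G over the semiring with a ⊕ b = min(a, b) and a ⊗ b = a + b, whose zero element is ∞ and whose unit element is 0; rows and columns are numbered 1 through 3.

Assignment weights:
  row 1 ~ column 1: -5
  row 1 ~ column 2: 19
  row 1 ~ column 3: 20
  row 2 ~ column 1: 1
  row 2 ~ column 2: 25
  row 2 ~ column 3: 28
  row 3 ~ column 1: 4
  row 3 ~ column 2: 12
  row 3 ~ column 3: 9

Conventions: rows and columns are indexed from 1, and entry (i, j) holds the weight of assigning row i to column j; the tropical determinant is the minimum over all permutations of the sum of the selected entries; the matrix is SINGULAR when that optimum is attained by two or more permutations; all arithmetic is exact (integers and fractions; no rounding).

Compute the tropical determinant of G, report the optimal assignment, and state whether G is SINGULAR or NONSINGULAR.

σ = (1, 2, 3): (-5) + 25 + 9 = 29
σ = (1, 3, 2): (-5) + 28 + 12 = 35
σ = (2, 1, 3): 19 + 1 + 9 = 29
σ = (2, 3, 1): 19 + 28 + 4 = 51
σ = (3, 1, 2): 20 + 1 + 12 = 33
σ = (3, 2, 1): 20 + 25 + 4 = 49
Optimal value attained by: σ = (1, 2, 3).
Answer: det⊕(G) = 29; verdict: SINGULAR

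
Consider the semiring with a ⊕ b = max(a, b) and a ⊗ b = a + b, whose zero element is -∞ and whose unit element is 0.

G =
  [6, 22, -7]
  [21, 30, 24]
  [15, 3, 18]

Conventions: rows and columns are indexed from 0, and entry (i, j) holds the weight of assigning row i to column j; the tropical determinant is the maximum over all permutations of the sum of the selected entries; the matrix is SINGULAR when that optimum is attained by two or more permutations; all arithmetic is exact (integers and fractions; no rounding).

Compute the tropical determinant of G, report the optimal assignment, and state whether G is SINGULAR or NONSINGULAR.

σ = (0, 1, 2): 6 + 30 + 18 = 54
σ = (0, 2, 1): 6 + 24 + 3 = 33
σ = (1, 0, 2): 22 + 21 + 18 = 61
σ = (1, 2, 0): 22 + 24 + 15 = 61
σ = (2, 0, 1): (-7) + 21 + 3 = 17
σ = (2, 1, 0): (-7) + 30 + 15 = 38
Optimal value attained by: σ = (1, 0, 2).
Answer: det⊕(G) = 61; verdict: SINGULAR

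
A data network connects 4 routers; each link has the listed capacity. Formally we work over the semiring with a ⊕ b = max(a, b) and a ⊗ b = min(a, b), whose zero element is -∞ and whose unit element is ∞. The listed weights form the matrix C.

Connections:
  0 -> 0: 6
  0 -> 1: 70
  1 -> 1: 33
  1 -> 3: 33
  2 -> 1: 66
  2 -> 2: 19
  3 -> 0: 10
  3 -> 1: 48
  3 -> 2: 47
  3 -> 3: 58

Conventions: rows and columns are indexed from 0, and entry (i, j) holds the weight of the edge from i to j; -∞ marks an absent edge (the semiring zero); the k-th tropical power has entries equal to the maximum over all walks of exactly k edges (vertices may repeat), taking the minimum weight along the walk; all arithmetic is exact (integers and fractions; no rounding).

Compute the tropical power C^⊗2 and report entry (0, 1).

C^⊗2:
  [6, 33, -∞, 33]
  [10, 33, 33, 33]
  [-∞, 33, 19, 33]
  [10, 48, 47, 58]
Key observation: the optimum is the walk 0->1->1, with weight 70 min 33 = 33.
Optimal value attained by: walk 0->1->1.
Answer: (C^⊗2)[0][1] = 33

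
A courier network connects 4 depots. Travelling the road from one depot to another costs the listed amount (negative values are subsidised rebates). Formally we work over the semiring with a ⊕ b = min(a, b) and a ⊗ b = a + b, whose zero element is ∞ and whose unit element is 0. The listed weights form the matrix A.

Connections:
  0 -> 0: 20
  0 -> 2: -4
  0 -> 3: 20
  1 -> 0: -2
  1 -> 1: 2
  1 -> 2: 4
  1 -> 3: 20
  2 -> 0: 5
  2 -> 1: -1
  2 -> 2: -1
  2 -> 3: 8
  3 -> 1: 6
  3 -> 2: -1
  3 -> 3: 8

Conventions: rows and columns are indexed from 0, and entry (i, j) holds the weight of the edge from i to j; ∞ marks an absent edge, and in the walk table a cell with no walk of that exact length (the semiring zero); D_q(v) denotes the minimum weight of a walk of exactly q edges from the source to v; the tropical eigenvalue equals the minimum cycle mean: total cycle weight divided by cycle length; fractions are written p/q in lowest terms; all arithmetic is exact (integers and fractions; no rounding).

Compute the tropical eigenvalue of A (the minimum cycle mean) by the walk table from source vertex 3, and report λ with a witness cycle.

q=0: [∞, ∞, ∞, 0]
q=1: [∞, 6, -1, 8]
q=2: [4, -2, -2, 7]
q=3: [-4, -3, -3, 6]
q=4: [-5, -4, -8, 5]
Optimal cycle mean attained by: cycle 0->2->1->0, total (-4) + (-1) + (-2), length 3.
Answer: λ = -7/3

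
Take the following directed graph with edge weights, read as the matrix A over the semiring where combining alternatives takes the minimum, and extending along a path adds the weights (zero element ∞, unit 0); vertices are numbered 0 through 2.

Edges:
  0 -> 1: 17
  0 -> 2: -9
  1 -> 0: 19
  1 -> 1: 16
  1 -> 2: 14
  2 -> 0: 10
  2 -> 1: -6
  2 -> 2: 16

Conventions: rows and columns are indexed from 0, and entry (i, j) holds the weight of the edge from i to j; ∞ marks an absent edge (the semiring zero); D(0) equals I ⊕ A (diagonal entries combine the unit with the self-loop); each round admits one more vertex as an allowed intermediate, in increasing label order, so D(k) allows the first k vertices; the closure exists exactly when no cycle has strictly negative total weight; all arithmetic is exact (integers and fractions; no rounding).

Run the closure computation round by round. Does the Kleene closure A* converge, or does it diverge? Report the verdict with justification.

D(0):
  [0, 17, -9]
  [19, 0, 14]
  [10, -6, 0]
D(1):
  [0, 17, -9]
  [19, 0, 10]
  [10, -6, 0]
D(2):
  [0, 17, -9]
  [19, 0, 10]
  [10, -6, 0]
D(3):
  [0, -15, -9]
  [19, 0, 10]
  [10, -6, 0]
Key observation: every diagonal entry stays at the unit through all rounds, so no improving cycle exists.
Answer: CONVERGES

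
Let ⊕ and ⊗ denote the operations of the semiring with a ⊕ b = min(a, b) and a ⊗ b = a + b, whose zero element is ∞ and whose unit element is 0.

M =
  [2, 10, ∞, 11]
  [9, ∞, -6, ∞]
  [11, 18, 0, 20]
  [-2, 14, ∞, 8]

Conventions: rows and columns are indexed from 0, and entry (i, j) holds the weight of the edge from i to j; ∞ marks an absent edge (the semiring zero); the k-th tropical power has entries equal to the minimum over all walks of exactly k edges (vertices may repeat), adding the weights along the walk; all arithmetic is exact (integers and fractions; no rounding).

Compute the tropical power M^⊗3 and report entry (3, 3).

M^⊗2:
  [4, 12, 4, 13]
  [5, 12, -6, 14]
  [11, 18, 0, 20]
  [0, 8, 8, 9]
M^⊗3:
  [6, 14, 4, 15]
  [5, 12, -6, 14]
  [11, 18, 0, 20]
  [2, 10, 2, 11]
Key observation: the optimum is the walk 3->0->0->3, with weight (-2) + 2 + 11 = 11.
Optimal value attained by: walk 3->0->0->3.
Answer: (M^⊗3)[3][3] = 11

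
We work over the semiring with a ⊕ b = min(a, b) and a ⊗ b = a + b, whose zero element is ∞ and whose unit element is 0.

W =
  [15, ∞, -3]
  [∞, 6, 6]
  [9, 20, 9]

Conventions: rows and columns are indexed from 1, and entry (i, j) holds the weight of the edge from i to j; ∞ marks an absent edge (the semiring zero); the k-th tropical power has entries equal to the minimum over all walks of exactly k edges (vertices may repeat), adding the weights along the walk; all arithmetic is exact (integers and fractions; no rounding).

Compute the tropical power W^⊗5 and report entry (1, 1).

W^⊗2:
  [6, 17, 6]
  [15, 12, 12]
  [18, 26, 6]
W^⊗3:
  [15, 23, 3]
  [21, 18, 12]
  [15, 26, 15]
W^⊗4:
  [12, 23, 12]
  [21, 24, 18]
  [24, 32, 12]
W^⊗5:
  [21, 29, 9]
  [27, 30, 18]
  [21, 32, 21]
Key observation: the optimum is the walk 1->3->1->3->3->1, with weight (-3) + 9 + (-3) + 9 + 9 = 21.
Optimal value attained by: walk 1->3->1->3->3->1.
Answer: (W^⊗5)[1][1] = 21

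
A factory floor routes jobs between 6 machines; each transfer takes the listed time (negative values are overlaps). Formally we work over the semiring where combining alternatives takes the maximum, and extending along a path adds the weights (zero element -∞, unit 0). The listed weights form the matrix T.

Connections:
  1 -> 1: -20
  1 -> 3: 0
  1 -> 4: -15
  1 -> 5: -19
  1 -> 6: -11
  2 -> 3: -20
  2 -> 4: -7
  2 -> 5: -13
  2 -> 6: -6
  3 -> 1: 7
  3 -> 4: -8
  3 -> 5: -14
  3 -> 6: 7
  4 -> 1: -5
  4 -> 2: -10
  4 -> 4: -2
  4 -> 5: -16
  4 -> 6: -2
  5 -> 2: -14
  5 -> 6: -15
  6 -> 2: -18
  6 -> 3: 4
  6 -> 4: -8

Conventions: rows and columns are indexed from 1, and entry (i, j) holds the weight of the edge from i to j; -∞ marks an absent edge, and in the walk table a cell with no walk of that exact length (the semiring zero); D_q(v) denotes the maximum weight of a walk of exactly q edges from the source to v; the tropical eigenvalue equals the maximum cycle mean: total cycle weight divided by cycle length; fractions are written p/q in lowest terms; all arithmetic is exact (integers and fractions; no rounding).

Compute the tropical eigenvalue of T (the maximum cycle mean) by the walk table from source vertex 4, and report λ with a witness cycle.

q=0: [-∞, -∞, -∞, 0, -∞, -∞]
q=1: [-5, -10, -∞, -2, -16, -2]
q=2: [-7, -12, 2, -4, -18, -4]
q=3: [9, -14, 0, -6, -12, 9]
q=4: [7, -9, 13, 1, -10, 7]
q=5: [20, -9, 11, 5, -1, 20]
q=6: [18, 2, 24, 12, 1, 18]
Optimal cycle mean attained by: cycle 3->6->3, total 7 + 4, length 2.
Answer: λ = 11/2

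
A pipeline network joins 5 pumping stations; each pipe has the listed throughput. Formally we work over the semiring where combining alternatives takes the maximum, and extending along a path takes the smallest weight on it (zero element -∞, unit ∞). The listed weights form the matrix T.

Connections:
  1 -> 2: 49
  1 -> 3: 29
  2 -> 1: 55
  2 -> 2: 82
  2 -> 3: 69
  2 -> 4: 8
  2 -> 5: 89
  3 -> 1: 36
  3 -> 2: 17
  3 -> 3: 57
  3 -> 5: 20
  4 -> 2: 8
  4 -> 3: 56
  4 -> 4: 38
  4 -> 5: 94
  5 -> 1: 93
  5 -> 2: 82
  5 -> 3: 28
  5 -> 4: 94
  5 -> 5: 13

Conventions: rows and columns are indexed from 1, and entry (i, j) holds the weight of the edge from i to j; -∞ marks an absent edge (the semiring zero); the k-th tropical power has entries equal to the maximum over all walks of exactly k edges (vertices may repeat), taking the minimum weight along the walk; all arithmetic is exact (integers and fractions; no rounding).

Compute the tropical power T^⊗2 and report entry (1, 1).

T^⊗2:
  [49, 49, 49, 8, 49]
  [89, 82, 69, 89, 82]
  [36, 36, 57, 20, 20]
  [93, 82, 56, 94, 38]
  [55, 82, 69, 38, 94]
Key observation: the optimum is the walk 1->2->1, with weight 49 min 55 = 49.
Optimal value attained by: walk 1->2->1.
Answer: (T^⊗2)[1][1] = 49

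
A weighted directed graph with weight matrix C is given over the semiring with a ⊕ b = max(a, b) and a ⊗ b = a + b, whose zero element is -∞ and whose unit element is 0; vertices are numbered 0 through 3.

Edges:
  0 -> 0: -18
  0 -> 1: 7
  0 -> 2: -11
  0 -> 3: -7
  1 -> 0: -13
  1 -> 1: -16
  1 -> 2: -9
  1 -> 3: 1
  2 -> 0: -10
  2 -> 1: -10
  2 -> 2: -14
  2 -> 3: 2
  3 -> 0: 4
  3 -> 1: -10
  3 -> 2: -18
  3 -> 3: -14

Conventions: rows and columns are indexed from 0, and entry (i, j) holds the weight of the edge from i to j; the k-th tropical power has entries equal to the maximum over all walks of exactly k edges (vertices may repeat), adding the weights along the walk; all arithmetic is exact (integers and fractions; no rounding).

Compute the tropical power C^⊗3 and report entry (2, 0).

C^⊗2:
  [-3, -9, -2, 8]
  [5, -6, -17, -7]
  [6, -3, -16, -9]
  [-10, 11, -7, -3]
C^⊗3:
  [12, 4, -10, 0]
  [-3, 12, -6, -2]
  [-5, 13, -5, -1]
  [1, -3, 2, 12]
Key observation: the optimum is the walk 2->1->3->0, with weight (-10) + 1 + 4 = -5.
Optimal value attained by: walk 2->1->3->0.
Answer: (C^⊗3)[2][0] = -5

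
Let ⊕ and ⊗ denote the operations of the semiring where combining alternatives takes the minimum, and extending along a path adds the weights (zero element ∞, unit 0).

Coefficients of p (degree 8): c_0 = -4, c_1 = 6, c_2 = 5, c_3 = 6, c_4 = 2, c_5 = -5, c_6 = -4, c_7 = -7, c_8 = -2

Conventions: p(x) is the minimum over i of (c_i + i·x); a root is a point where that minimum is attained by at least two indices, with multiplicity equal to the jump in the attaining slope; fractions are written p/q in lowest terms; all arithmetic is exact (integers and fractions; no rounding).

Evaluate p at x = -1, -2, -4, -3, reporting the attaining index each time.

p(-1) = min(-4+0·(-1)=-4, 6+1·(-1)=5, 5+2·(-1)=3, 6+3·(-1)=3, 2+4·(-1)=-2, -5+5·(-1)=-10, -4+6·(-1)=-10, -7+7·(-1)=-14, -2+8·(-1)=-10) = -14 (attained by i=7)
p(-2) = min(-4+0·(-2)=-4, 6+1·(-2)=4, 5+2·(-2)=1, 6+3·(-2)=0, 2+4·(-2)=-6, -5+5·(-2)=-15, -4+6·(-2)=-16, -7+7·(-2)=-21, -2+8·(-2)=-18) = -21 (attained by i=7)
p(-4) = min(-4+0·(-4)=-4, 6+1·(-4)=2, 5+2·(-4)=-3, 6+3·(-4)=-6, 2+4·(-4)=-14, -5+5·(-4)=-25, -4+6·(-4)=-28, -7+7·(-4)=-35, -2+8·(-4)=-34) = -35 (attained by i=7)
p(-3) = min(-4+0·(-3)=-4, 6+1·(-3)=3, 5+2·(-3)=-1, 6+3·(-3)=-3, 2+4·(-3)=-10, -5+5·(-3)=-20, -4+6·(-3)=-22, -7+7·(-3)=-28, -2+8·(-3)=-26) = -28 (attained by i=7)
Answer: p(-1) = -14; p(-2) = -21; p(-4) = -35; p(-3) = -28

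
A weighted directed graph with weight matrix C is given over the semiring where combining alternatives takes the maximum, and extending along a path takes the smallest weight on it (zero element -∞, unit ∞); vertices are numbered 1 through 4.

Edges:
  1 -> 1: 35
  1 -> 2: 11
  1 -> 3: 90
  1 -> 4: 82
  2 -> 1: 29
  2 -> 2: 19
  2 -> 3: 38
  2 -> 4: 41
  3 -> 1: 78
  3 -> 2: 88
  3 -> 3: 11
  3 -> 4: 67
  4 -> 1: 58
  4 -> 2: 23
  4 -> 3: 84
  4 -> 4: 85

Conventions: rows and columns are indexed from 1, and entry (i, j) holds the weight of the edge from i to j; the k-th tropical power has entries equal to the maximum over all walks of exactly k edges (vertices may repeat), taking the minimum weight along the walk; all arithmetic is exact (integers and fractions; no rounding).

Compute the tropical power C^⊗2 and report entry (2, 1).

C^⊗2:
  [78, 88, 82, 82]
  [41, 38, 41, 41]
  [58, 23, 78, 78]
  [78, 84, 84, 85]
Key observation: the optimum is the walk 2->4->1, with weight 41 min 58 = 41.
Optimal value attained by: walk 2->4->1.
Answer: (C^⊗2)[2][1] = 41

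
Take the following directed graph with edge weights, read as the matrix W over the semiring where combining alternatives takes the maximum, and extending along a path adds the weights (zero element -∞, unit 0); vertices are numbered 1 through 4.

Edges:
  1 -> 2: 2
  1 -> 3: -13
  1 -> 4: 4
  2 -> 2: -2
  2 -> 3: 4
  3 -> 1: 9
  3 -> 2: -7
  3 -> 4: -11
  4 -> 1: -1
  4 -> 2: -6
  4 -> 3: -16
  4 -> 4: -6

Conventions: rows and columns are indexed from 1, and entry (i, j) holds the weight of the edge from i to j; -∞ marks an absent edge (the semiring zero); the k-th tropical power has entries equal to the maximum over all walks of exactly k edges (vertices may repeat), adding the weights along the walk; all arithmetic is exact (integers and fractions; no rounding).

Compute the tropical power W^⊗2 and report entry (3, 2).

W^⊗2:
  [3, 0, 6, -2]
  [13, -3, 2, -7]
  [-12, 11, -3, 13]
  [-7, 1, -2, 3]
Key observation: the optimum is the walk 3->1->2, with weight 9 + 2 = 11.
Optimal value attained by: walk 3->1->2.
Answer: (W^⊗2)[3][2] = 11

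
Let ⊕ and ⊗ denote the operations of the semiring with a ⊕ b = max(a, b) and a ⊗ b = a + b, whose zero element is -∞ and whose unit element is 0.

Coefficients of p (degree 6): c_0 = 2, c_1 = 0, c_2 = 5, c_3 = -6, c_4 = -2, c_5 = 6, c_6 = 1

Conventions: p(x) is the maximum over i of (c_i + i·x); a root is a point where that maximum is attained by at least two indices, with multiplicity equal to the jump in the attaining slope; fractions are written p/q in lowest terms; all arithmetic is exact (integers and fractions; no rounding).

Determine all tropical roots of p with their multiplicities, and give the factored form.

hull edge (i=0, c=2) to (i=2, c=5): slope 3/2, span 2
hull edge (i=2, c=5) to (i=5, c=6): slope 1/3, span 3
hull edge (i=5, c=6) to (i=6, c=1): slope -5, span 1
Factored form: p(x) = 1 ⊗ (x ⊕ (-3/2)) ⊗ (x ⊕ (-3/2)) ⊗ (x ⊕ (-1/3)) ⊗ (x ⊕ (-1/3)) ⊗ (x ⊕ (-1/3)) ⊗ (x ⊕ 5)
Answer: roots = -3/2 (mult 2), -1/3 (mult 3), 5 (mult 1)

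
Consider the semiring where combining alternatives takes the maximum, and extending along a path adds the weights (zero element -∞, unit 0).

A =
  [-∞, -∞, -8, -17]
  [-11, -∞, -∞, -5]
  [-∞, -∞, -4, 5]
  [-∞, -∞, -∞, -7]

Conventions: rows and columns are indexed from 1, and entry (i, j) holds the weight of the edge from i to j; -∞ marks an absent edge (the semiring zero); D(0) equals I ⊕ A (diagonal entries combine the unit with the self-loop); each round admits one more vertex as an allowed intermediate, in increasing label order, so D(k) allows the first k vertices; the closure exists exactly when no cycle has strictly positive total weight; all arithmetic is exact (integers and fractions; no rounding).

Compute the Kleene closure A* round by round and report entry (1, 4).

D(0):
  [0, -∞, -8, -17]
  [-11, 0, -∞, -5]
  [-∞, -∞, 0, 5]
  [-∞, -∞, -∞, 0]
D(1):
  [0, -∞, -8, -17]
  [-11, 0, -19, -5]
  [-∞, -∞, 0, 5]
  [-∞, -∞, -∞, 0]
D(2):
  [0, -∞, -8, -17]
  [-11, 0, -19, -5]
  [-∞, -∞, 0, 5]
  [-∞, -∞, -∞, 0]
D(3):
  [0, -∞, -8, -3]
  [-11, 0, -19, -5]
  [-∞, -∞, 0, 5]
  [-∞, -∞, -∞, 0]
D(4):
  [0, -∞, -8, -3]
  [-11, 0, -19, -5]
  [-∞, -∞, 0, 5]
  [-∞, -∞, -∞, 0]
Answer: A*[1][4] = -3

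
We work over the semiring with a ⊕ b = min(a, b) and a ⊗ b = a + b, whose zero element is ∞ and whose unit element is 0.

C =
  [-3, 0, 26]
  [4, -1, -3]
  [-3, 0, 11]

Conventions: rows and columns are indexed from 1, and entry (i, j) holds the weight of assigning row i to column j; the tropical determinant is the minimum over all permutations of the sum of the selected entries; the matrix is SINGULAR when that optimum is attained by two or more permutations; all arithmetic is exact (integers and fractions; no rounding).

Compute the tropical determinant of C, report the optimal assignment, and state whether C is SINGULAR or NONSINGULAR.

σ = (1, 2, 3): (-3) + (-1) + 11 = 7
σ = (1, 3, 2): (-3) + (-3) + 0 = -6
σ = (2, 1, 3): 0 + 4 + 11 = 15
σ = (2, 3, 1): 0 + (-3) + (-3) = -6
σ = (3, 1, 2): 26 + 4 + 0 = 30
σ = (3, 2, 1): 26 + (-1) + (-3) = 22
Optimal value attained by: σ = (1, 3, 2).
Answer: det⊕(C) = -6; verdict: SINGULAR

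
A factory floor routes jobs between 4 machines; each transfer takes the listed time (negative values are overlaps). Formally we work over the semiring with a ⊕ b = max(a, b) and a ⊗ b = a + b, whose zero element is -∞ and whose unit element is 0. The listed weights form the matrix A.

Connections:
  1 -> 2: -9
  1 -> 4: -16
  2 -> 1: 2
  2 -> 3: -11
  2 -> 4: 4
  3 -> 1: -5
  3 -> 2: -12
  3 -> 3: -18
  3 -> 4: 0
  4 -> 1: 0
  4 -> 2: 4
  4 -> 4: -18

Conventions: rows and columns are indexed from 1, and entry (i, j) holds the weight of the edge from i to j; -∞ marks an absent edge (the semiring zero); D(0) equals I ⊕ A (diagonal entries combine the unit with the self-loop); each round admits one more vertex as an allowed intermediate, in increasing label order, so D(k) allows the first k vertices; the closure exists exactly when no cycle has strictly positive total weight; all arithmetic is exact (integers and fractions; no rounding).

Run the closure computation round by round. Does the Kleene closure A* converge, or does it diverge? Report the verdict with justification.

D(0):
  [0, -9, -∞, -16]
  [2, 0, -11, 4]
  [-5, -12, 0, 0]
  [0, 4, -∞, 0]
D(1):
  [0, -9, -∞, -16]
  [2, 0, -11, 4]
  [-5, -12, 0, 0]
  [0, 4, -∞, 0]
Detection: at round 2, diagonal entry (4, 4) turns strictly positive.
Key observation: the cycle 4->2->4 has total weight 4 + 4, which is strictly positive.
Answer: DIVERGES — positive cycle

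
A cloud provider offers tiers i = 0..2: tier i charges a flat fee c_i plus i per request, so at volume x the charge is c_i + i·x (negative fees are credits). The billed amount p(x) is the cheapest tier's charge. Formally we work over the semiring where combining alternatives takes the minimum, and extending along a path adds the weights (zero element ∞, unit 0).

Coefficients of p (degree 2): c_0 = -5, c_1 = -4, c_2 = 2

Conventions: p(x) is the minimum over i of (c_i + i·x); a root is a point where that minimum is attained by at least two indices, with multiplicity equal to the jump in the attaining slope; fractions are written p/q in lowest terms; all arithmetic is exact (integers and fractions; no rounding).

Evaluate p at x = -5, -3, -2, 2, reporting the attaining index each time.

p(-5) = min(-5+0·(-5)=-5, -4+1·(-5)=-9, 2+2·(-5)=-8) = -9 (attained by i=1)
p(-3) = min(-5+0·(-3)=-5, -4+1·(-3)=-7, 2+2·(-3)=-4) = -7 (attained by i=1)
p(-2) = min(-5+0·(-2)=-5, -4+1·(-2)=-6, 2+2·(-2)=-2) = -6 (attained by i=1)
p(2) = min(-5+0·2=-5, -4+1·2=-2, 2+2·2=6) = -5 (attained by i=0)
Answer: p(-5) = -9; p(-3) = -7; p(-2) = -6; p(2) = -5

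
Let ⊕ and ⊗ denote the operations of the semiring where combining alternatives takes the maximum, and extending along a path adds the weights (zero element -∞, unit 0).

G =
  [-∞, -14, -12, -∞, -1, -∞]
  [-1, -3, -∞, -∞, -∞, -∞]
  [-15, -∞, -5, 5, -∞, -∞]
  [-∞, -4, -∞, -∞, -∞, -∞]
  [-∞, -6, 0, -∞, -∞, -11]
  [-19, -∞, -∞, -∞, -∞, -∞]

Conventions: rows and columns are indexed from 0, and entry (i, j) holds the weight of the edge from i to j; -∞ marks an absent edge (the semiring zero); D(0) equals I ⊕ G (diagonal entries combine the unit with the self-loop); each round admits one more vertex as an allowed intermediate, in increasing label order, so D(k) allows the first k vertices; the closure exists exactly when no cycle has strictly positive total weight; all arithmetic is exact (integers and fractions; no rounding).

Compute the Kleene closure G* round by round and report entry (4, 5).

D(0):
  [0, -14, -12, -∞, -1, -∞]
  [-1, 0, -∞, -∞, -∞, -∞]
  [-15, -∞, 0, 5, -∞, -∞]
  [-∞, -4, -∞, 0, -∞, -∞]
  [-∞, -6, 0, -∞, 0, -11]
  [-19, -∞, -∞, -∞, -∞, 0]
D(1):
  [0, -14, -12, -∞, -1, -∞]
  [-1, 0, -13, -∞, -2, -∞]
  [-15, -29, 0, 5, -16, -∞]
  [-∞, -4, -∞, 0, -∞, -∞]
  [-∞, -6, 0, -∞, 0, -11]
  [-19, -33, -31, -∞, -20, 0]
D(2):
  [0, -14, -12, -∞, -1, -∞]
  [-1, 0, -13, -∞, -2, -∞]
  [-15, -29, 0, 5, -16, -∞]
  [-5, -4, -17, 0, -6, -∞]
  [-7, -6, 0, -∞, 0, -11]
  [-19, -33, -31, -∞, -20, 0]
D(3):
  [0, -14, -12, -7, -1, -∞]
  [-1, 0, -13, -8, -2, -∞]
  [-15, -29, 0, 5, -16, -∞]
  [-5, -4, -17, 0, -6, -∞]
  [-7, -6, 0, 5, 0, -11]
  [-19, -33, -31, -26, -20, 0]
D(4):
  [0, -11, -12, -7, -1, -∞]
  [-1, 0, -13, -8, -2, -∞]
  [0, 1, 0, 5, -1, -∞]
  [-5, -4, -17, 0, -6, -∞]
  [0, 1, 0, 5, 0, -11]
  [-19, -30, -31, -26, -20, 0]
D(5):
  [0, 0, -1, 4, -1, -12]
  [-1, 0, -2, 3, -2, -13]
  [0, 1, 0, 5, -1, -12]
  [-5, -4, -6, 0, -6, -17]
  [0, 1, 0, 5, 0, -11]
  [-19, -19, -20, -15, -20, 0]
D(6):
  [0, 0, -1, 4, -1, -12]
  [-1, 0, -2, 3, -2, -13]
  [0, 1, 0, 5, -1, -12]
  [-5, -4, -6, 0, -6, -17]
  [0, 1, 0, 5, 0, -11]
  [-19, -19, -20, -15, -20, 0]
Answer: G*[4][5] = -11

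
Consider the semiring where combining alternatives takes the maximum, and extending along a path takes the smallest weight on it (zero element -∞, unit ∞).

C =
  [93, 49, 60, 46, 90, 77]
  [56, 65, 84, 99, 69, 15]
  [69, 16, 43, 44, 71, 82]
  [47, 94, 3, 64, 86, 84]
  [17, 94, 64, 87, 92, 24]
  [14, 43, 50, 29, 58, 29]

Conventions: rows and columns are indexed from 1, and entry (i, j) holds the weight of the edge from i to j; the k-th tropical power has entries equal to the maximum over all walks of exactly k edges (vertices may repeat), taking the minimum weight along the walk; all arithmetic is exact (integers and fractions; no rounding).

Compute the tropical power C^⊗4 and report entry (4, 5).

C^⊗2:
  [93, 90, 64, 87, 90, 77]
  [69, 94, 65, 69, 86, 84]
  [69, 71, 64, 71, 71, 69]
  [56, 86, 84, 94, 86, 64]
  [64, 92, 84, 94, 92, 84]
  [50, 58, 58, 58, 58, 50]
C^⊗3:
  [93, 90, 84, 90, 90, 84]
  [69, 86, 84, 94, 86, 69]
  [69, 71, 71, 71, 71, 71]
  [69, 94, 84, 86, 86, 84]
  [69, 94, 84, 92, 92, 84]
  [58, 58, 58, 58, 58, 58]
C^⊗4:
  [93, 90, 84, 90, 90, 84]
  [69, 94, 84, 86, 86, 84]
  [69, 71, 71, 71, 71, 71]
  [69, 86, 84, 94, 86, 84]
  [69, 92, 84, 94, 92, 84]
  [58, 58, 58, 58, 58, 58]
Key observation: the optimum is the walk 4->2->4->5->5, with weight 94 min 99 min 86 min 92 = 86.
Optimal value attained by: walk 4->2->4->5->5.
Answer: (C^⊗4)[4][5] = 86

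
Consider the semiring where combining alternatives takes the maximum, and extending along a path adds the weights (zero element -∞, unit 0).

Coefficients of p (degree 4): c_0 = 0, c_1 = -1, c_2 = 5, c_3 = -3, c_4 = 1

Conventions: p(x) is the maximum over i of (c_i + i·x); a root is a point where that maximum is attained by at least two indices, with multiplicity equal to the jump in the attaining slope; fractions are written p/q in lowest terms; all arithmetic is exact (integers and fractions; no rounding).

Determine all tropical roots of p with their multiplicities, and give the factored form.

hull edge (i=0, c=0) to (i=2, c=5): slope 5/2, span 2
hull edge (i=2, c=5) to (i=4, c=1): slope -2, span 2
Factored form: p(x) = 1 ⊗ (x ⊕ (-5/2)) ⊗ (x ⊕ (-5/2)) ⊗ (x ⊕ 2) ⊗ (x ⊕ 2)
Answer: roots = -5/2 (mult 2), 2 (mult 2)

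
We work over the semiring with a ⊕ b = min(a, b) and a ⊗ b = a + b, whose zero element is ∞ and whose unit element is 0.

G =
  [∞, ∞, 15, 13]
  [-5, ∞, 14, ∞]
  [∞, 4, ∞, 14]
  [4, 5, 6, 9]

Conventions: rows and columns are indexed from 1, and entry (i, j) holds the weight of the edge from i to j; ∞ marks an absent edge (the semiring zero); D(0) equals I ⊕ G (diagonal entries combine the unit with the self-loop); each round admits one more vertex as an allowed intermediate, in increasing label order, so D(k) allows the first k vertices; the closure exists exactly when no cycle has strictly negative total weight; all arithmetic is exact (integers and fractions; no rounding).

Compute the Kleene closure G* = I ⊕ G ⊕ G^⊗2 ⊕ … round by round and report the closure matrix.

D(0):
  [0, ∞, 15, 13]
  [-5, 0, 14, ∞]
  [∞, 4, 0, 14]
  [4, 5, 6, 0]
D(1):
  [0, ∞, 15, 13]
  [-5, 0, 10, 8]
  [∞, 4, 0, 14]
  [4, 5, 6, 0]
D(2):
  [0, ∞, 15, 13]
  [-5, 0, 10, 8]
  [-1, 4, 0, 12]
  [0, 5, 6, 0]
D(3):
  [0, 19, 15, 13]
  [-5, 0, 10, 8]
  [-1, 4, 0, 12]
  [0, 5, 6, 0]
D(4):
  [0, 18, 15, 13]
  [-5, 0, 10, 8]
  [-1, 4, 0, 12]
  [0, 5, 6, 0]
Answer: G* = [[0, 18, 15, 13], [-5, 0, 10, 8], [-1, 4, 0, 12], [0, 5, 6, 0]]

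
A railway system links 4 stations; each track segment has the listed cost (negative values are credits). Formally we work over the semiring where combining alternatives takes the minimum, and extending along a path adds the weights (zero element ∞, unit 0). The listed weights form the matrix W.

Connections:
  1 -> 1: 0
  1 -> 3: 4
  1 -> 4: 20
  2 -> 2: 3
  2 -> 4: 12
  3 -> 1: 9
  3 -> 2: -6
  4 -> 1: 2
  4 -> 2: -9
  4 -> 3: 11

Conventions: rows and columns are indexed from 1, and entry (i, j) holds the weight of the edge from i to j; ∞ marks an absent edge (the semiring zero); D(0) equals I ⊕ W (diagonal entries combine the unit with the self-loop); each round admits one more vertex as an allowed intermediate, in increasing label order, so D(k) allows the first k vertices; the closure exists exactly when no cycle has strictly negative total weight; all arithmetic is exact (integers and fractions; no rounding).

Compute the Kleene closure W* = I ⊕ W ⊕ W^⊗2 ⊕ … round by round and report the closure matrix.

D(0):
  [0, ∞, 4, 20]
  [∞, 0, ∞, 12]
  [9, -6, 0, ∞]
  [2, -9, 11, 0]
D(1):
  [0, ∞, 4, 20]
  [∞, 0, ∞, 12]
  [9, -6, 0, 29]
  [2, -9, 6, 0]
D(2):
  [0, ∞, 4, 20]
  [∞, 0, ∞, 12]
  [9, -6, 0, 6]
  [2, -9, 6, 0]
D(3):
  [0, -2, 4, 10]
  [∞, 0, ∞, 12]
  [9, -6, 0, 6]
  [2, -9, 6, 0]
D(4):
  [0, -2, 4, 10]
  [14, 0, 18, 12]
  [8, -6, 0, 6]
  [2, -9, 6, 0]
Answer: W* = [[0, -2, 4, 10], [14, 0, 18, 12], [8, -6, 0, 6], [2, -9, 6, 0]]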